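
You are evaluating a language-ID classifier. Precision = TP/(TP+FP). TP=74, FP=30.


Precision = TP/(TP+FP)
= 74/(74+30)
= 74/104 = 71.15%

71.15%


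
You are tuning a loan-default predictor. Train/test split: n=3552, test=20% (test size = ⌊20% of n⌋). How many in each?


Test = ⌊3552·20/100⌋ = 710
Train = 3552 - 710 = 2842

Train: 2842, Test: 710


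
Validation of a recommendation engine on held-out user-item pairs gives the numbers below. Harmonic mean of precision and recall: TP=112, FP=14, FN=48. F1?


Precision = 112/126 = 0.8889
Recall = 112/160 = 0.7
F1 = 2·P·R/(P+R) = 2·TP/(2·TP+FP+FN) = 224/(224+14+48) = 224/286 = 0.7832

0.7832


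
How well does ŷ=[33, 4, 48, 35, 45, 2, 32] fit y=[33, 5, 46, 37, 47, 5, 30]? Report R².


ȳ = 29
SS_res = Σ(y-ŷ)² = 26
SS_tot = Σ(y-ȳ)² = 1846
R² = 1 - SS_res/SS_tot = 1 - 0.0141 = 0.9859

0.9859


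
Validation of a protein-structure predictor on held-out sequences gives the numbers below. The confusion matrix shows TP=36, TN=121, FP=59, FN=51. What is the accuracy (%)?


Accuracy = (TP+TN)/(TP+TN+FP+FN)
= (36+121)/(267)
= 157/267 = 58.8%

58.8%


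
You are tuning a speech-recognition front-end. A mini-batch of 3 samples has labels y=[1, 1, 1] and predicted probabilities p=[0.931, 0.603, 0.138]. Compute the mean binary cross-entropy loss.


L[0] = -ln(0.931) = 0.0715
L[1] = -ln(0.603) = 0.5058
L[2] = -ln(0.138) = 1.9805
mean = (0.0715 + 0.5058 + 1.9805)/3 = 0.8526

0.8526


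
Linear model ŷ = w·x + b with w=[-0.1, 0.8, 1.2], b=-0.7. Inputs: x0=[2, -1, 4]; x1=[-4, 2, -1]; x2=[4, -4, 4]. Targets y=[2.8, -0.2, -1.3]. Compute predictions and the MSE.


ŷ0 = (-0.1)·(2) + (0.8)·(-1) + (1.2)·(4) - 0.7 = 3.1
ŷ1 = (-0.1)·(-4) + (0.8)·(2) + (1.2)·(-1) - 0.7 = 0.1
ŷ2 = (-0.1)·(4) + (0.8)·(-4) + (1.2)·(4) - 0.7 = 0.5
errors² = [0.09, 0.09, 3.24]
MSE = 3.4200/3 = 1.14

1.14


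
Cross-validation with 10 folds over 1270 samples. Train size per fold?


Fold size = 1270/10 = 127
Training per fold = 1270 - 127 = 1143

1143


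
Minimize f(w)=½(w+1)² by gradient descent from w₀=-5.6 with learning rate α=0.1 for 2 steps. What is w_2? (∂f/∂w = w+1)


step 1: grad = -5.6+1 = -4.6; w = -5.6 - 0.1·(-4.6) = -5.14
step 2: grad = -5.14+1 = -4.14; w = -5.14 - 0.1·(-4.14) = -4.726

-4.726


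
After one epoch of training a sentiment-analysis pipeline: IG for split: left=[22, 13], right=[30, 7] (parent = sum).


Parent = [52, 20], H_parent = 0.8524
H_left = 0.9518 (n=35), H_right = 0.6998 (n=37)
H_children = (35/72)·0.9518 + (37/72)·0.6998 = 0.8223
IG = 0.8524 - 0.8223 = 0.0301

0.0301


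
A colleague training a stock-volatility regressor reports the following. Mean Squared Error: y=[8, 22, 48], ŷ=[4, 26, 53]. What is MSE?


Squared errors: (8-4)²=16, (22-26)²=16, (48-53)²=25
Sum = 57
MSE = 57/3 = 19

19


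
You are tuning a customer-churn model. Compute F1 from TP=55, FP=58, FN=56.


Precision = 55/113 = 0.4867
Recall = 55/111 = 0.4955
F1 = 2·P·R/(P+R) = 2·TP/(2·TP+FP+FN) = 110/(110+58+56) = 110/224 = 0.4911

0.4911


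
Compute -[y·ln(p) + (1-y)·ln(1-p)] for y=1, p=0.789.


BCE = -[y·ln(p) + (1-y)·ln(1-p)]
= -1·ln(0.789) - 0
= -ln(0.789) = 0.237

0.237


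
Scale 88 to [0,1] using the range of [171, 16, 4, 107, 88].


min=4, max=171
(88-4)/(171-4) = 84/167 = 0.503

0.503


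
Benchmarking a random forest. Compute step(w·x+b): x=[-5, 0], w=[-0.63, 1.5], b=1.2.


z = (-5)·(-0.63) + (0)·(1.5) + 1.2
  = 4.35
step(z) = 1 (z≥0)

1


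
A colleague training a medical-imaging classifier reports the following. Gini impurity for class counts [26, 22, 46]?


Probabilities: [26/94, 22/94, 46/94] ≈ [0.2766, 0.234, 0.4894]
Σpᵢ² = (676 + 484 + 2116)/94² = 3276/8836
Gini = 1 - Σpᵢ² = 1 - 3276/8836 = 0.6292

0.6292


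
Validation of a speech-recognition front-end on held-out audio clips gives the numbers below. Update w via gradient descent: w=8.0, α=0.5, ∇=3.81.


w_new = w - α·∇
= 8.0 - 0.5·3.81
= 8.0 - 1.905
= 6.095

6.095


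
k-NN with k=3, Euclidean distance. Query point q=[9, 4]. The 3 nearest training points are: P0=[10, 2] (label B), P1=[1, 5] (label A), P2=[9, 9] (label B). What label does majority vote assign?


d(q,P0) = 2.2361  (label B)
d(q,P1) = 8.0623  (label A)
d(q,P2) = 5.0  (label B)
Votes: A=1, B=2
Majority → B

B


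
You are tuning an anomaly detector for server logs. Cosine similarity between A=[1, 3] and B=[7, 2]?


A·B = 1·7 + 3·2 = 13
‖A‖ = √10 = 3.1623, ‖B‖ = √53 = 7.2801
cos = 13/(√10·√53) = 13/√530 = 0.5647

0.5647


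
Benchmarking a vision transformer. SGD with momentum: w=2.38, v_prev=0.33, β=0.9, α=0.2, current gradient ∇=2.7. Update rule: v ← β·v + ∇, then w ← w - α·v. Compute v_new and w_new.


v_new = 0.9·0.33 + 2.7 = 0.297 + 2.7 = 2.997
w_new = 2.38 - 0.2·2.997 = 2.38 - 0.5994 = 1.7806

v_new=2.997, w_new=1.7806


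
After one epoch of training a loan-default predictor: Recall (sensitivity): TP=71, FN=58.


Recall = TP/(TP+FN)
= 71/(71+58)
= 71/129 = 55.04%

55.04%


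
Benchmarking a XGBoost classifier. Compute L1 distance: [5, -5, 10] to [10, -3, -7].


d = |5-10| + |-5+ 3| + |10+ 7|
  = 5 + 2 + 17
  = 24

24


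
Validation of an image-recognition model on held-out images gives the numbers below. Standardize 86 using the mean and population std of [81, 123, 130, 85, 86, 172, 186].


μ = 123.2857, σ = 39.633
z = (86 - 123.2857)/39.633 = -0.9408

-0.9408


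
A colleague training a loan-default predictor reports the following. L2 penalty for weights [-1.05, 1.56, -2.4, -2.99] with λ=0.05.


‖w‖₂² = (-1.05)² + (1.56)² + (-2.4)² + (-2.99)²
     = 1.1025 + 2.4336 + 5.76 + 8.9401
     = 18.2362
λ·‖w‖₂² = 0.05·18.2362 = 0.91181

0.91181


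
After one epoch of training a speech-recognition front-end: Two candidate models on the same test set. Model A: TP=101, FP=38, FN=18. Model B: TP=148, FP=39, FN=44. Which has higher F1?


Model A: P=101/139=0.7266, R=101/119=0.8487, F1=2PR/(P+R)=2TP/(2TP+FP+FN)=202/258=0.7829
Model B: P=148/187=0.7914, R=148/192=0.7708, F1=2PR/(P+R)=2TP/(2TP+FP+FN)=296/379=0.781
0.7829 > 0.781 → Model A

Model A


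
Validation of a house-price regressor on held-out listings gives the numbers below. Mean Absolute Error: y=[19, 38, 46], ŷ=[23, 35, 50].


Absolute errors: |19-23|=4, |38-35|=3, |46-50|=4
Sum = 11
MAE = 11/3 = 11/3

11/3


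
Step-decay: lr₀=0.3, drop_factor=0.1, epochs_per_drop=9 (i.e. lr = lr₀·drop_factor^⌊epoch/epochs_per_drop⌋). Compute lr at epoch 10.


n_drops = ⌊10/9⌋ = 1
lr = 0.3·0.1^1 = 0.3·0.1 = 0.03

0.03


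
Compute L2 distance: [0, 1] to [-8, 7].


d = √((0+ 8)² + (1-7)²)
  = √(64 + 36)
  = √100 = 10.0

10.0


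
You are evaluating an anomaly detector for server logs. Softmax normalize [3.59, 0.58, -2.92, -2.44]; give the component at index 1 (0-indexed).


Exponentials: e^3.59=36.2341, e^0.58=1.786, e^-2.92=0.0539, e^-2.44=0.0872
Sum = 38.1612
Softmax = [0.9495, 0.0468, 0.0014, 0.0023]
p[1] = 1.786/38.1612 = 0.0468

0.0468


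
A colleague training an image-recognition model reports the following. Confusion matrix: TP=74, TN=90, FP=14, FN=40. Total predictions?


Total = TP + TN + FP + FN
= 74 + 90 + 14 + 40
= 218
(Predicted positive: 88, predicted negative: 130)

218


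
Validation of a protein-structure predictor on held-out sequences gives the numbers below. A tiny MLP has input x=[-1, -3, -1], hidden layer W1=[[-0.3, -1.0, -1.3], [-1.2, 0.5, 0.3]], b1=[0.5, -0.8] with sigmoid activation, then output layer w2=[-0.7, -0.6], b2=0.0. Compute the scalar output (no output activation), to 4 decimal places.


z1[0] = (-0.3)·(-1) + (-1.0)·(-3) + (-1.3)·(-1) + 0.5 = 5.1
z1[1] = (-1.2)·(-1) + (0.5)·(-3) + (0.3)·(-1) - 0.8 = -1.4
h = sigmoid(z1) = [0.9939, 0.1978]
output = (-0.7)·(0.9939) + (-0.6)·(0.1978) + 0.0 = -0.8144

-0.8144


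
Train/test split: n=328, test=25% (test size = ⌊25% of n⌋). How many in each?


Test = ⌊328·25/100⌋ = 82
Train = 328 - 82 = 246

Train: 246, Test: 82


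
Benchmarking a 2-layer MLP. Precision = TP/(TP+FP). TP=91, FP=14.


Precision = TP/(TP+FP)
= 91/(91+14)
= 91/105 = 86.67%

86.67%


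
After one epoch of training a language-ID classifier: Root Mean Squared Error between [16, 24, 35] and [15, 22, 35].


MSE = 5/3 = 1.6667
RMSE = √(5/3) = 1.291

1.291


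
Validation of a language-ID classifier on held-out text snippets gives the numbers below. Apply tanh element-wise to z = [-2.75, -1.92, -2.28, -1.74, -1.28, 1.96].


tanh(-2.75) = -0.9919
tanh(-1.92) = -0.9579
tanh(-2.28) = -0.9793
tanh(-1.74) = -0.9402
tanh(-1.28) = -0.8565
tanh(1.96) = 0.9611
result = [-0.9919, -0.9579, -0.9793, -0.9402, -0.8565, 0.9611]

[-0.9919, -0.9579, -0.9793, -0.9402, -0.8565, 0.9611]


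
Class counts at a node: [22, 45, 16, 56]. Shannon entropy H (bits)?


Probabilities: [22/139, 45/139, 16/139, 56/139] ≈ [0.1583, 0.3237, 0.1151, 0.4029]
H = -((22/139)·log₂(22/139) + (45/139)·log₂(45/139) + (16/139)·log₂(16/139) + (56/139)·log₂(56/139))
  = 1.8351 bits

1.8351 bits


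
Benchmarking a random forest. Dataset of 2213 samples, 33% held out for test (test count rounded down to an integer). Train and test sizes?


Test = ⌊2213·33/100⌋ = 730
Train = 2213 - 730 = 1483

Train: 1483, Test: 730


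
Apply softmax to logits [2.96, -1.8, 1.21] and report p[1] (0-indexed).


Exponentials: e^2.96=19.298, e^-1.8=0.1653, e^1.21=3.3535
Sum = 22.8168
Softmax = [0.8458, 0.0072, 0.147]
p[1] = 0.1653/22.8168 = 0.0072

0.0072


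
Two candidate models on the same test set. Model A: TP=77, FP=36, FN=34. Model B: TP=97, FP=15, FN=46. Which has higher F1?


Model A: P=77/113=0.6814, R=77/111=0.6937, F1=2PR/(P+R)=2TP/(2TP+FP+FN)=154/224=0.6875
Model B: P=97/112=0.8661, R=97/143=0.6783, F1=2PR/(P+R)=2TP/(2TP+FP+FN)=194/255=0.7608
0.6875 < 0.7608 → Model B

Model B


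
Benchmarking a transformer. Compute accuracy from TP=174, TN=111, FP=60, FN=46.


Accuracy = (TP+TN)/(TP+TN+FP+FN)
= (174+111)/(391)
= 285/391 = 72.89%

72.89%


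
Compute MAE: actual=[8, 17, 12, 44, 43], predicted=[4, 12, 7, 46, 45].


Absolute errors: |8-4|=4, |17-12|=5, |12-7|=5, |44-46|=2, |43-45|=2
Sum = 18
MAE = 18/5 = 18/5

18/5


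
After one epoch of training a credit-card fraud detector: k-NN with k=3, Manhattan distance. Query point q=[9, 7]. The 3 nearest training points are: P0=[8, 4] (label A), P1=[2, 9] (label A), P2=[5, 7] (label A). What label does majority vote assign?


d(q,P0) = 4  (label A)
d(q,P1) = 9  (label A)
d(q,P2) = 4  (label A)
Votes: A=3, B=0
Majority → A

A


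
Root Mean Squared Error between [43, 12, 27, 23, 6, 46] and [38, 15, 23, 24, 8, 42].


MSE = 71/6 = 11.8333
RMSE = √(71/6) = 3.44

3.44


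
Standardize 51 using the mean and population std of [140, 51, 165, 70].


μ = 106.5, σ = 47.3207
z = (51 - 106.5)/47.3207 = -1.1728

-1.1728


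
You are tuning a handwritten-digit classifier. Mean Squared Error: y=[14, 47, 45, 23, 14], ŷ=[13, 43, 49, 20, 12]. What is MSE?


Squared errors: (14-13)²=1, (47-43)²=16, (45-49)²=16, (23-20)²=9, (14-12)²=4
Sum = 46
MSE = 46/5 = 46/5

46/5


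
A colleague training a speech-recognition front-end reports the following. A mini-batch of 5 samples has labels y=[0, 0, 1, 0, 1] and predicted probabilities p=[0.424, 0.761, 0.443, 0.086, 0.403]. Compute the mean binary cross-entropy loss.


L[0] = -ln(1-0.424) = -ln(0.576) = 0.5516
L[1] = -ln(1-0.761) = -ln(0.239) = 1.4313
L[2] = -ln(0.443) = 0.8142
L[3] = -ln(1-0.086) = -ln(0.914) = 0.0899
L[4] = -ln(0.403) = 0.9088
mean = (0.5516 + 1.4313 + 0.8142 + 0.0899 + 0.9088)/5 = 0.7592

0.7592


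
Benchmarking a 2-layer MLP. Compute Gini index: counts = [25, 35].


Probabilities: [25/60, 35/60] ≈ [0.4167, 0.5833]
Σpᵢ² = (625 + 1225)/60² = 1850/3600
Gini = 1 - Σpᵢ² = 1 - 1850/3600 = 0.4861

0.4861


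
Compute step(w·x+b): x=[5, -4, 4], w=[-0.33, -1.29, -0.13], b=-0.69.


z = (5)·(-0.33) + (-4)·(-1.29) + (4)·(-0.13) - 0.69
  = 2.3
step(z) = 1 (z≥0)

1


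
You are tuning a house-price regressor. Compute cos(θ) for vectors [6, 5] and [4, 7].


A·B = 6·4 + 5·7 = 59
‖A‖ = √61 = 7.8102, ‖B‖ = √65 = 8.0623
cos = 59/(√61·√65) = 59/√3965 = 0.937

0.937


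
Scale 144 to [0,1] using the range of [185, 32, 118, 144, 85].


min=32, max=185
(144-32)/(185-32) = 112/153 = 0.732

0.732


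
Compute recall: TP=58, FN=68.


Recall = TP/(TP+FN)
= 58/(58+68)
= 58/126 = 46.03%

46.03%


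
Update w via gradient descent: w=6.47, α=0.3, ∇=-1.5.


w_new = w - α·∇
= 6.47 - 0.3·-1.5
= 6.47 + 0.45
= 6.92

6.92


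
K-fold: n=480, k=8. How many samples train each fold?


Fold size = 480/8 = 60
Training per fold = 480 - 60 = 420

420


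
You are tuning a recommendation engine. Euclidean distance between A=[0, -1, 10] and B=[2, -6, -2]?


d = √((0-2)² + (-1+ 6)² + (10+ 2)²)
  = √(4 + 25 + 144)
  = √173 = 13.1529

13.1529


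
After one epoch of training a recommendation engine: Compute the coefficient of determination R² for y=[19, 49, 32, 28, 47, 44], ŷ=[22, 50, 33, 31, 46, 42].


ȳ = 36.5
SS_res = Σ(y-ŷ)² = 25
SS_tot = Σ(y-ȳ)² = 721.5
R² = 1 - SS_res/SS_tot = 1 - 0.0347 = 0.9653

0.9653


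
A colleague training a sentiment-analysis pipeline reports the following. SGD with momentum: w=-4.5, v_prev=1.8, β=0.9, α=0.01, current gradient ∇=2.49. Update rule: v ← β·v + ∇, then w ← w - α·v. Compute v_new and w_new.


v_new = 0.9·1.8 + 2.49 = 1.62 + 2.49 = 4.11
w_new = -4.5 - 0.01·4.11 = -4.5 - 0.0411 = -4.5411

v_new=4.11, w_new=-4.5411


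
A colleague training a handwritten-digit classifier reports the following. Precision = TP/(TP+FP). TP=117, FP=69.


Precision = TP/(TP+FP)
= 117/(117+69)
= 117/186 = 62.9%

62.9%


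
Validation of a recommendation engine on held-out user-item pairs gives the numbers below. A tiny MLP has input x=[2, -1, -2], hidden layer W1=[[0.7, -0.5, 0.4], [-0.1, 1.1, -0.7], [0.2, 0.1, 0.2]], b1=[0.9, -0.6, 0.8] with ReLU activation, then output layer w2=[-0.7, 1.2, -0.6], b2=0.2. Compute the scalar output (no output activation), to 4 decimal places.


z1[0] = (0.7)·(2) + (-0.5)·(-1) + (0.4)·(-2) + 0.9 = 2.0
z1[1] = (-0.1)·(2) + (1.1)·(-1) + (-0.7)·(-2) - 0.6 = -0.5
z1[2] = (0.2)·(2) + (0.1)·(-1) + (0.2)·(-2) + 0.8 = 0.7
h = ReLU(z1) = [2.0, 0.0, 0.7]
output = (-0.7)·(2.0) + (1.2)·(0.0) + (-0.6)·(0.7) + 0.2 = -1.62

-1.62


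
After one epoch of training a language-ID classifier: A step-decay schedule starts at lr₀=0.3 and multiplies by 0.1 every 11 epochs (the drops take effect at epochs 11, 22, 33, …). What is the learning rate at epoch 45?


n_drops = ⌊45/11⌋ = 4
lr = 0.3·0.1^4 = 0.3·0.0001 = 0.00003

0.00003


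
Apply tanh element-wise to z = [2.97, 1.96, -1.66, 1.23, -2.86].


tanh(2.97) = 0.9947
tanh(1.96) = 0.9611
tanh(-1.66) = -0.9302
tanh(1.23) = 0.8426
tanh(-2.86) = -0.9935
result = [0.9947, 0.9611, -0.9302, 0.8426, -0.9935]

[0.9947, 0.9611, -0.9302, 0.8426, -0.9935]


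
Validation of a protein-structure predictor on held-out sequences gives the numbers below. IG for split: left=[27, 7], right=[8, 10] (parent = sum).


Parent = [35, 17], H_parent = 0.9118
H_left = 0.7335 (n=34), H_right = 0.9911 (n=18)
H_children = (34/52)·0.7335 + (18/52)·0.9911 = 0.8227
IG = 0.9118 - 0.8227 = 0.0891

0.0891


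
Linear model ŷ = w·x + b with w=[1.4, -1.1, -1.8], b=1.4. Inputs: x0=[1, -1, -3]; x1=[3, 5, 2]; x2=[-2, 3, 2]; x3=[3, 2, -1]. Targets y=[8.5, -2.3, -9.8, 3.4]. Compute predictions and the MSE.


ŷ0 = (1.4)·(1) + (-1.1)·(-1) + (-1.8)·(-3) + 1.4 = 9.3
ŷ1 = (1.4)·(3) + (-1.1)·(5) + (-1.8)·(2) + 1.4 = -3.5
ŷ2 = (1.4)·(-2) + (-1.1)·(3) + (-1.8)·(2) + 1.4 = -8.3
ŷ3 = (1.4)·(3) + (-1.1)·(2) + (-1.8)·(-1) + 1.4 = 5.2
errors² = [0.64, 1.44, 2.25, 3.24]
MSE = 7.5700/4 = 1.8925

1.8925


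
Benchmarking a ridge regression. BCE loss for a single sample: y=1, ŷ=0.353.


BCE = -[y·ln(p) + (1-y)·ln(1-p)]
= -1·ln(0.353) - 0
= -ln(0.353) = 1.0413

1.0413


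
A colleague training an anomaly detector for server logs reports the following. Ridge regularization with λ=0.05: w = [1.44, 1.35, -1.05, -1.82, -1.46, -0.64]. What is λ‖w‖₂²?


‖w‖₂² = (1.44)² + (1.35)² + (-1.05)² + (-1.82)² + (-1.46)² + (-0.64)²
     = 2.0736 + 1.8225 + 1.1025 + 3.3124 + 2.1316 + 0.4096
     = 10.8522
λ·‖w‖₂² = 0.05·10.8522 = 0.54261

0.54261


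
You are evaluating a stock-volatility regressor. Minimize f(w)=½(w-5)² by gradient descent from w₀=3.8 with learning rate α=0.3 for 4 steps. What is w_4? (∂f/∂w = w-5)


step 1: grad = 3.8-5 = -1.2; w = 3.8 - 0.3·(-1.2) = 4.16
step 2: grad = 4.16-5 = -0.84; w = 4.16 - 0.3·(-0.84) = 4.412
step 3: grad = 4.412-5 = -0.588; w = 4.412 - 0.3·(-0.588) = 4.5884
step 4: grad = 4.5884-5 = -0.4116; w = 4.5884 - 0.3·(-0.4116) = 4.71188

4.71188


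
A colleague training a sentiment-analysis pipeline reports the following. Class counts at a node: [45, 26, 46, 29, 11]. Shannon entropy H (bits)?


Probabilities: [45/157, 26/157, 46/157, 29/157, 11/157] ≈ [0.2866, 0.1656, 0.293, 0.1847, 0.0701]
H = -((45/157)·log₂(45/157) + (26/157)·log₂(26/157) + (46/157)·log₂(46/157) + (29/157)·log₂(29/157) + (11/157)·log₂(11/157))
  = 2.184 bits

2.184 bits


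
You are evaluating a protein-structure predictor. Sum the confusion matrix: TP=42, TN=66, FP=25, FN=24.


Total = TP + TN + FP + FN
= 42 + 66 + 25 + 24
= 157
(Predicted positive: 67, predicted negative: 90)

157


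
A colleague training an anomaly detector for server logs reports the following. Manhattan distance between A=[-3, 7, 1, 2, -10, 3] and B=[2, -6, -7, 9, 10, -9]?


d = |-3-2| + |7+ 6| + |1+ 7| + |2-9| + |-10-10| + |3+ 9|
  = 5 + 13 + 8 + 7 + 20 + 12
  = 65

65


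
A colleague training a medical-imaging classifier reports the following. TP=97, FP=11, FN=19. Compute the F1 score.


Precision = 97/108 = 0.8981
Recall = 97/116 = 0.8362
F1 = 2·P·R/(P+R) = 2·TP/(2·TP+FP+FN) = 194/(194+11+19) = 194/224 = 0.8661

0.8661


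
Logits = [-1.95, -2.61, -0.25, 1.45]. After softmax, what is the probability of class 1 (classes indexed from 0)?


Exponentials: e^-1.95=0.1423, e^-2.61=0.0735, e^-0.25=0.7788, e^1.45=4.2631
Sum = 5.2577
Softmax = [0.0271, 0.014, 0.1481, 0.8108]
p[1] = 0.0735/5.2577 = 0.014

0.014


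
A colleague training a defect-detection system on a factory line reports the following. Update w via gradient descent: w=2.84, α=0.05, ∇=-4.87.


w_new = w - α·∇
= 2.84 - 0.05·-4.87
= 2.84 + 0.2435
= 3.0835

3.0835


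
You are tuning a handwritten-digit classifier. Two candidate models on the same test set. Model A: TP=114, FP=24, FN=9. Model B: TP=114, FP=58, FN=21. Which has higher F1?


Model A: P=114/138=0.8261, R=114/123=0.9268, F1=2PR/(P+R)=2TP/(2TP+FP+FN)=228/261=0.8736
Model B: P=114/172=0.6628, R=114/135=0.8444, F1=2PR/(P+R)=2TP/(2TP+FP+FN)=228/307=0.7427
0.8736 > 0.7427 → Model A

Model A


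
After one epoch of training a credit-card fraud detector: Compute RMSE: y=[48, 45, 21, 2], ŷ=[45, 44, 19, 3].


MSE = 15/4 = 3.75
RMSE = √(15/4) = 1.9365

1.9365


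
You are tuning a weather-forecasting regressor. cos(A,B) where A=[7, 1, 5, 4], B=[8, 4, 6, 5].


A·B = 7·8 + 1·4 + 5·6 + 4·5 = 110
‖A‖ = √91 = 9.5394, ‖B‖ = √141 = 11.8743
cos = 110/(√91·√141) = 110/√12831 = 0.9711

0.9711


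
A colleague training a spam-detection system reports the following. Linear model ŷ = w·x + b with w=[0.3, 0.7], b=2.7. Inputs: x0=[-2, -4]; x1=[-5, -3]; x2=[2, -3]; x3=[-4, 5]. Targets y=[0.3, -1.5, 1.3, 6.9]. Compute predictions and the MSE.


ŷ0 = (0.3)·(-2) + (0.7)·(-4) + 2.7 = -0.7
ŷ1 = (0.3)·(-5) + (0.7)·(-3) + 2.7 = -0.9
ŷ2 = (0.3)·(2) + (0.7)·(-3) + 2.7 = 1.2
ŷ3 = (0.3)·(-4) + (0.7)·(5) + 2.7 = 5.0
errors² = [1.0, 0.36, 0.01, 3.61]
MSE = 4.9800/4 = 1.245

1.245


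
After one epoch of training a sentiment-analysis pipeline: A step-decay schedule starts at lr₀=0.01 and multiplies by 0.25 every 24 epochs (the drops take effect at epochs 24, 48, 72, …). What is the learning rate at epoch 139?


n_drops = ⌊139/24⌋ = 5
lr = 0.01·0.25^5 = 0.01·0.0009765625 = 0.000009765625

0.000009765625


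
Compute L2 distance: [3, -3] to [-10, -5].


d = √((3+ 10)² + (-3+ 5)²)
  = √(169 + 4)
  = √173 = 13.1529

13.1529


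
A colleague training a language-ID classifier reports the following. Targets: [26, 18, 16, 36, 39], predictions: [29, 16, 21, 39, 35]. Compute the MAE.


Absolute errors: |26-29|=3, |18-16|=2, |16-21|=5, |36-39|=3, |39-35|=4
Sum = 17
MAE = 17/5 = 17/5

17/5


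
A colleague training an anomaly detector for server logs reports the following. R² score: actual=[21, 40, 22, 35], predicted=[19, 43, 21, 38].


ȳ = 29.5
SS_res = Σ(y-ŷ)² = 23
SS_tot = Σ(y-ȳ)² = 269
R² = 1 - SS_res/SS_tot = 1 - 0.0855 = 0.9145

0.9145


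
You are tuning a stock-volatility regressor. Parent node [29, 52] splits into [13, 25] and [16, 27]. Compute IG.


Parent = [29, 52], H_parent = 0.941
H_left = 0.9268 (n=38), H_right = 0.9523 (n=43)
H_children = (38/81)·0.9268 + (43/81)·0.9523 = 0.9403
IG = 0.941 - 0.9403 = 0.0007

0.0007


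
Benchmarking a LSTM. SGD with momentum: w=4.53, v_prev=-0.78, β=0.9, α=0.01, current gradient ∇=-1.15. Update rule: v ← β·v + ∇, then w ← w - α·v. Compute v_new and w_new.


v_new = 0.9·-0.78 - 1.15 = -0.702 - 1.15 = -1.852
w_new = 4.53 - 0.01·-1.852 = 4.53 + 0.01852 = 4.54852

v_new=-1.852, w_new=4.54852


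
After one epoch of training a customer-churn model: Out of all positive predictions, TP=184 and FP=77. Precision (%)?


Precision = TP/(TP+FP)
= 184/(184+77)
= 184/261 = 70.5%

70.5%


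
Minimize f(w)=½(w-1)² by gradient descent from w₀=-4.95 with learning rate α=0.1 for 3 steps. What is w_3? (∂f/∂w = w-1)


step 1: grad = -4.95-1 = -5.95; w = -4.95 - 0.1·(-5.95) = -4.355
step 2: grad = -4.355-1 = -5.355; w = -4.355 - 0.1·(-5.355) = -3.8195
step 3: grad = -3.8195-1 = -4.8195; w = -3.8195 - 0.1·(-4.8195) = -3.33755

-3.33755


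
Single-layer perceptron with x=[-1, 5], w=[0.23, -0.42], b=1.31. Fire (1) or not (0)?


z = (-1)·(0.23) + (5)·(-0.42) + 1.31
  = -1.02
step(z) = 0 (z<0)

0


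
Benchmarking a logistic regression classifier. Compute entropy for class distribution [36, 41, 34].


Probabilities: [36/111, 41/111, 34/111] ≈ [0.3243, 0.3694, 0.3063]
H = -((36/111)·log₂(36/111) + (41/111)·log₂(41/111) + (34/111)·log₂(34/111))
  = 1.5804 bits

1.5804 bits


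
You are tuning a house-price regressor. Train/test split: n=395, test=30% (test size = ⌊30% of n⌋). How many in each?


Test = ⌊395·30/100⌋ = 118
Train = 395 - 118 = 277

Train: 277, Test: 118


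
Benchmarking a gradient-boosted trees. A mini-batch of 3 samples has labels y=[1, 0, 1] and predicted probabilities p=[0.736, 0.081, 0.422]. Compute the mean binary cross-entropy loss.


L[0] = -ln(0.736) = 0.3065
L[1] = -ln(1-0.081) = -ln(0.919) = 0.0845
L[2] = -ln(0.422) = 0.8627
mean = (0.3065 + 0.0845 + 0.8627)/3 = 0.4179

0.4179


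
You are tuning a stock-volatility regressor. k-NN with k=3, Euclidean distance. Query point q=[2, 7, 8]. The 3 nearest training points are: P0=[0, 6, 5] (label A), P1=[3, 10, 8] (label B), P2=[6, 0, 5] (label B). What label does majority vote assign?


d(q,P0) = 3.7417  (label A)
d(q,P1) = 3.1623  (label B)
d(q,P2) = 8.6023  (label B)
Votes: A=1, B=2
Majority → B

B


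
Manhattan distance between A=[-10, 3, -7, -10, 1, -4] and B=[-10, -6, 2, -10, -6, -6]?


d = |-10+ 10| + |3+ 6| + |-7-2| + |-10+ 10| + |1+ 6| + |-4+ 6|
  = 0 + 9 + 9 + 0 + 7 + 2
  = 27

27


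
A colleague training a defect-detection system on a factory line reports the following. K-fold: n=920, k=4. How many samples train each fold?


Fold size = 920/4 = 230
Training per fold = 920 - 230 = 690

690


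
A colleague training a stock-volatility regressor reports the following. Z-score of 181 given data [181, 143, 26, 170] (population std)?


μ = 130, σ = 61.6157
z = (181 - 130)/61.6157 = 0.8277

0.8277


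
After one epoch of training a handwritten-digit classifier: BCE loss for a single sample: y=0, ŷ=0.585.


BCE = -[y·ln(p) + (1-y)·ln(1-p)]
= -0 - 1·ln(1-0.585)
= -ln(0.415) = 0.8795

0.8795


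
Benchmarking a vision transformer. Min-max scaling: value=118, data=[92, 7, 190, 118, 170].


min=7, max=190
(118-7)/(190-7) = 111/183 = 0.6066

0.6066


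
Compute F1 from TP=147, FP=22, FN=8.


Precision = 147/169 = 0.8698
Recall = 147/155 = 0.9484
F1 = 2·P·R/(P+R) = 2·TP/(2·TP+FP+FN) = 294/(294+22+8) = 294/324 = 0.9074

0.9074


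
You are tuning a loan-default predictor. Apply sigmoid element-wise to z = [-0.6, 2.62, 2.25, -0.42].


σ(-0.6) = 1/(1+e^0.6) = 0.3543
σ(2.62) = 1/(1+e^-2.62) = 0.9321
σ(2.25) = 1/(1+e^-2.25) = 0.9047
σ(-0.42) = 1/(1+e^0.42) = 0.3965
result = [0.3543, 0.9321, 0.9047, 0.3965]

[0.3543, 0.9321, 0.9047, 0.3965]


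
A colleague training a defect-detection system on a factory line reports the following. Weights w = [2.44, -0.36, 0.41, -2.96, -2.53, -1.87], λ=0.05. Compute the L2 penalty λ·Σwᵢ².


‖w‖₂² = (2.44)² + (-0.36)² + (0.41)² + (-2.96)² + (-2.53)² + (-1.87)²
     = 5.9536 + 0.1296 + 0.1681 + 8.7616 + 6.4009 + 3.4969
     = 24.9107
λ·‖w‖₂² = 0.05·24.9107 = 1.245535

1.245535


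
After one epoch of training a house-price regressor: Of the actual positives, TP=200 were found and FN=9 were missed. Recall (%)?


Recall = TP/(TP+FN)
= 200/(200+9)
= 200/209 = 95.69%

95.69%


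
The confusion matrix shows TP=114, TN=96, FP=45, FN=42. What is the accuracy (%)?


Accuracy = (TP+TN)/(TP+TN+FP+FN)
= (114+96)/(297)
= 210/297 = 70.71%

70.71%


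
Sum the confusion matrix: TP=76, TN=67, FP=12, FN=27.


Total = TP + TN + FP + FN
= 76 + 67 + 12 + 27
= 182
(Predicted positive: 88, predicted negative: 94)

182


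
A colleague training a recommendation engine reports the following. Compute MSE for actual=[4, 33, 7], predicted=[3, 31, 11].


Squared errors: (4-3)²=1, (33-31)²=4, (7-11)²=16
Sum = 21
MSE = 21/3 = 7

7


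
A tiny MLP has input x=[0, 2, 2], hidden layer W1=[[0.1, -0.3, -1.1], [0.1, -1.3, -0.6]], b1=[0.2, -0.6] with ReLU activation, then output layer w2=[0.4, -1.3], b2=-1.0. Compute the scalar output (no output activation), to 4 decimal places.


z1[0] = (0.1)·(0) + (-0.3)·(2) + (-1.1)·(2) + 0.2 = -2.6
z1[1] = (0.1)·(0) + (-1.3)·(2) + (-0.6)·(2) - 0.6 = -4.4
h = ReLU(z1) = [0.0, 0.0]
output = (0.4)·(0.0) + (-1.3)·(0.0) - 1.0 = -1.0

-1.0


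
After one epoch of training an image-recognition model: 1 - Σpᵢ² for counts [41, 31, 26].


Probabilities: [41/98, 31/98, 26/98] ≈ [0.4184, 0.3163, 0.2653]
Σpᵢ² = (1681 + 961 + 676)/98² = 3318/9604
Gini = 1 - Σpᵢ² = 1 - 3318/9604 = 0.6545

0.6545


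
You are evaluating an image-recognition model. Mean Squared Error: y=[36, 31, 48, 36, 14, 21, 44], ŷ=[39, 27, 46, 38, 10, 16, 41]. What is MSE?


Squared errors: (36-39)²=9, (31-27)²=16, (48-46)²=4, (36-38)²=4, (14-10)²=16, (21-16)²=25, (44-41)²=9
Sum = 83
MSE = 83/7 = 83/7

83/7


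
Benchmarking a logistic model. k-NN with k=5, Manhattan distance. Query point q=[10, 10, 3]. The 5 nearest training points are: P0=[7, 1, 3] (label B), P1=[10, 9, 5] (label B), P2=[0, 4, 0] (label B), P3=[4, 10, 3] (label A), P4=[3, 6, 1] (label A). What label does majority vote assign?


d(q,P0) = 12  (label B)
d(q,P1) = 3  (label B)
d(q,P2) = 19  (label B)
d(q,P3) = 6  (label A)
d(q,P4) = 13  (label A)
Votes: A=2, B=3
Majority → B

B


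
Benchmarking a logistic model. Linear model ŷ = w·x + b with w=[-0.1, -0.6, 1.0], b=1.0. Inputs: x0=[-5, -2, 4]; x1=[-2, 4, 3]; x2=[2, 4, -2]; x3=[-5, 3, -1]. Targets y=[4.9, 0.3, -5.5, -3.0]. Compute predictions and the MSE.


ŷ0 = (-0.1)·(-5) + (-0.6)·(-2) + (1.0)·(4) + 1.0 = 6.7
ŷ1 = (-0.1)·(-2) + (-0.6)·(4) + (1.0)·(3) + 1.0 = 1.8
ŷ2 = (-0.1)·(2) + (-0.6)·(4) + (1.0)·(-2) + 1.0 = -3.6
ŷ3 = (-0.1)·(-5) + (-0.6)·(3) + (1.0)·(-1) + 1.0 = -1.3
errors² = [3.24, 2.25, 3.61, 2.89]
MSE = 11.9900/4 = 2.9975

2.9975


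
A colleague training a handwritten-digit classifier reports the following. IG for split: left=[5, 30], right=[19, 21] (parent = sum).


Parent = [24, 51], H_parent = 0.9044
H_left = 0.5917 (n=35), H_right = 0.9982 (n=40)
H_children = (35/75)·0.5917 + (40/75)·0.9982 = 0.8085
IG = 0.9044 - 0.8085 = 0.0959

0.0959


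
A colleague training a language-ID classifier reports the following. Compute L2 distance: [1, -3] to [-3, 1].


d = √((1+ 3)² + (-3-1)²)
  = √(16 + 16)
  = √32 = 5.6569

5.6569


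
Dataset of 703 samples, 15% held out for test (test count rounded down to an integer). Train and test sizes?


Test = ⌊703·15/100⌋ = 105
Train = 703 - 105 = 598

Train: 598, Test: 105


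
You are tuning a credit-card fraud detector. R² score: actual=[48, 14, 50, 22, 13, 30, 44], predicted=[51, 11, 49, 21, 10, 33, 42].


ȳ = 31.5714
SS_res = Σ(y-ŷ)² = 42
SS_tot = Σ(y-ȳ)² = 1511.71
R² = 1 - SS_res/SS_tot = 1 - 0.0278 = 0.9722

0.9722


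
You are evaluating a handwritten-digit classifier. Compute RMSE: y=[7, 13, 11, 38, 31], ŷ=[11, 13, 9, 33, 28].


MSE = 54/5 = 10.8
RMSE = √(54/5) = 3.2863

3.2863


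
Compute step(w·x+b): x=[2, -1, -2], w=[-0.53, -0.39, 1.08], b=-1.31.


z = (2)·(-0.53) + (-1)·(-0.39) + (-2)·(1.08) - 1.31
  = -4.14
step(z) = 0 (z<0)

0


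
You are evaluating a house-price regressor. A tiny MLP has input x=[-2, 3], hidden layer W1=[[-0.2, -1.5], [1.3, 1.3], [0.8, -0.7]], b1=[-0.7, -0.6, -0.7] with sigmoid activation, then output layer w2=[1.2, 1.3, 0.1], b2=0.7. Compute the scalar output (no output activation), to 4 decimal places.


z1[0] = (-0.2)·(-2) + (-1.5)·(3) - 0.7 = -4.8
z1[1] = (1.3)·(-2) + (1.3)·(3) - 0.6 = 0.7
z1[2] = (0.8)·(-2) + (-0.7)·(3) - 0.7 = -4.4
h = sigmoid(z1) = [0.0082, 0.6682, 0.0121]
output = (1.2)·(0.0082) + (1.3)·(0.6682) + (0.1)·(0.0121) + 0.7 = 1.5797

1.5797


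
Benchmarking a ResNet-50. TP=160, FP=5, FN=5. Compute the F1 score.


Precision = 160/165 = 0.9697
Recall = 160/165 = 0.9697
F1 = 2·P·R/(P+R) = 2·TP/(2·TP+FP+FN) = 320/(320+5+5) = 320/330 = 0.9697

0.9697


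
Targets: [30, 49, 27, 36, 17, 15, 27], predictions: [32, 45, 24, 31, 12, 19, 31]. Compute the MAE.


Absolute errors: |30-32|=2, |49-45|=4, |27-24|=3, |36-31|=5, |17-12|=5, |15-19|=4, |27-31|=4
Sum = 27
MAE = 27/7 = 27/7

27/7


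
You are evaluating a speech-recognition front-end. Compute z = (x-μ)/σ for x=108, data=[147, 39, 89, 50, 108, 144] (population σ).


μ = 96.1667, σ = 41.7589
z = (108 - 96.1667)/41.7589 = 0.2834

0.2834


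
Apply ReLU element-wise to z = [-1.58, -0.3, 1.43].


ReLU(-1.58) = max(0, -1.58) = 0.0
ReLU(-0.3) = max(0, -0.3) = 0.0
ReLU(1.43) = max(0, 1.43) = 1.43
result = [0.0, 0.0, 1.43]

[0.0, 0.0, 1.43]


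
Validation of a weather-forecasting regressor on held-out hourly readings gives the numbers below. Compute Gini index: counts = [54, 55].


Probabilities: [54/109, 55/109] ≈ [0.4954, 0.5046]
Σpᵢ² = (2916 + 3025)/109² = 5941/11881
Gini = 1 - Σpᵢ² = 1 - 5941/11881 = 0.5

0.5


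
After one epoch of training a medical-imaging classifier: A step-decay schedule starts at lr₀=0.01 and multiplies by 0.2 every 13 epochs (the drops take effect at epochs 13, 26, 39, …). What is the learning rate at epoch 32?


n_drops = ⌊32/13⌋ = 2
lr = 0.01·0.2^2 = 0.01·0.04 = 0.0004

0.0004


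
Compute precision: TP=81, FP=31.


Precision = TP/(TP+FP)
= 81/(81+31)
= 81/112 = 72.32%

72.32%


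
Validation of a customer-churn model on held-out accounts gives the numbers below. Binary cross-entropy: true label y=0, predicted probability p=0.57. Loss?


BCE = -[y·ln(p) + (1-y)·ln(1-p)]
= -0 - 1·ln(1-0.57)
= -ln(0.43) = 0.844

0.844


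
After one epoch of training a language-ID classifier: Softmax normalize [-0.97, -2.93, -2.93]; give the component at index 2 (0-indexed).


Exponentials: e^-0.97=0.3791, e^-2.93=0.0534, e^-2.93=0.0534
Sum = 0.4859
Softmax = [0.7802, 0.1099, 0.1099]
p[2] = 0.0534/0.4859 = 0.1099

0.1099


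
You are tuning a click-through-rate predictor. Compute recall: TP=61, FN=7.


Recall = TP/(TP+FN)
= 61/(61+7)
= 61/68 = 89.71%

89.71%


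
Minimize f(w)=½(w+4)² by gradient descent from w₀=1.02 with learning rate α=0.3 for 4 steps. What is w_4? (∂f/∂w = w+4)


step 1: grad = 1.02+4 = 5.02; w = 1.02 - 0.3·(5.02) = -0.486
step 2: grad = -0.486+4 = 3.514; w = -0.486 - 0.3·(3.514) = -1.5402
step 3: grad = -1.5402+4 = 2.4598; w = -1.5402 - 0.3·(2.4598) = -2.27814
step 4: grad = -2.27814+4 = 1.72186; w = -2.27814 - 0.3·(1.72186) = -2.794698

-2.794698


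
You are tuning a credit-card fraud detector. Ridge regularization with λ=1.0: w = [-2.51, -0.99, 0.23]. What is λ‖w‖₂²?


‖w‖₂² = (-2.51)² + (-0.99)² + (0.23)²
     = 6.3001 + 0.9801 + 0.0529
     = 7.3331
λ·‖w‖₂² = 1.0·7.3331 = 7.3331

7.3331


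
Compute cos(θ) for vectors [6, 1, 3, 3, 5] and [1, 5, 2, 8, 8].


A·B = 6·1 + 1·5 + 3·2 + 3·8 + 5·8 = 81
‖A‖ = √80 = 8.9443, ‖B‖ = √158 = 12.5698
cos = 81/(√80·√158) = 81/√12640 = 0.7205

0.7205


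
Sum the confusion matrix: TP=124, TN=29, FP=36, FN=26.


Total = TP + TN + FP + FN
= 124 + 29 + 36 + 26
= 215
(Predicted positive: 160, predicted negative: 55)

215


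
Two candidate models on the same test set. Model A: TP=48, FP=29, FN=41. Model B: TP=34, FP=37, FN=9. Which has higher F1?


Model A: P=48/77=0.6234, R=48/89=0.5393, F1=2PR/(P+R)=2TP/(2TP+FP+FN)=96/166=0.5783
Model B: P=34/71=0.4789, R=34/43=0.7907, F1=2PR/(P+R)=2TP/(2TP+FP+FN)=68/114=0.5965
0.5783 < 0.5965 → Model B

Model B


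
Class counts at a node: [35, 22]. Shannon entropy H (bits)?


Probabilities: [35/57, 22/57] ≈ [0.614, 0.386]
H = -((35/57)·log₂(35/57) + (22/57)·log₂(22/57))
  = 0.9621 bits

0.9621 bits


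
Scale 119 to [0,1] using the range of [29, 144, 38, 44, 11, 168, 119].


min=11, max=168
(119-11)/(168-11) = 108/157 = 0.6879

0.6879


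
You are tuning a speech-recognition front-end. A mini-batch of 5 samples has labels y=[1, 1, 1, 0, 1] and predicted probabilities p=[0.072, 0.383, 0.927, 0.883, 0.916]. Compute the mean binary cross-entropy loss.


L[0] = -ln(0.072) = 2.6311
L[1] = -ln(0.383) = 0.9597
L[2] = -ln(0.927) = 0.0758
L[3] = -ln(1-0.883) = -ln(0.117) = 2.1456
L[4] = -ln(0.916) = 0.0877
mean = (2.6311 + 0.9597 + 0.0758 + 2.1456 + 0.0877)/5 = 1.18

1.18


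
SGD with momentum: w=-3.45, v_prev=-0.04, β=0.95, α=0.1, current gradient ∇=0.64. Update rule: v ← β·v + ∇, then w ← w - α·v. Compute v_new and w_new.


v_new = 0.95·-0.04 + 0.64 = -0.038 + 0.64 = 0.602
w_new = -3.45 - 0.1·0.602 = -3.45 - 0.0602 = -3.5102

v_new=0.602, w_new=-3.5102


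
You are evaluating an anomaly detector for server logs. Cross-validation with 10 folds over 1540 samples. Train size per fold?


Fold size = 1540/10 = 154
Training per fold = 1540 - 154 = 1386

1386


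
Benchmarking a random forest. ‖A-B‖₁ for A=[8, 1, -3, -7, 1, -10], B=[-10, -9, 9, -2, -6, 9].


d = |8+ 10| + |1+ 9| + |-3-9| + |-7+ 2| + |1+ 6| + |-10-9|
  = 18 + 10 + 12 + 5 + 7 + 19
  = 71

71


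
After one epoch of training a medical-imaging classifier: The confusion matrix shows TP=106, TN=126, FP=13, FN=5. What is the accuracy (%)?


Accuracy = (TP+TN)/(TP+TN+FP+FN)
= (106+126)/(250)
= 232/250 = 92.8%

92.8%


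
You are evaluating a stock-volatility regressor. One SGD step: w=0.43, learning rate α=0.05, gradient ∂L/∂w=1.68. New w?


w_new = w - α·∇
= 0.43 - 0.05·1.68
= 0.43 - 0.084
= 0.346

0.346


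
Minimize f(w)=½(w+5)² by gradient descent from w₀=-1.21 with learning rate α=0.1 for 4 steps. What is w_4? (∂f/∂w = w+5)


step 1: grad = -1.21+5 = 3.79; w = -1.21 - 0.1·(3.79) = -1.589
step 2: grad = -1.589+5 = 3.411; w = -1.589 - 0.1·(3.411) = -1.9301
step 3: grad = -1.9301+5 = 3.0699; w = -1.9301 - 0.1·(3.0699) = -2.23709
step 4: grad = -2.23709+5 = 2.76291; w = -2.23709 - 0.1·(2.76291) = -2.513381

-2.513381


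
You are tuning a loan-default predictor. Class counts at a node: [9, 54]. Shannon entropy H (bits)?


Probabilities: [9/63, 54/63] ≈ [0.1429, 0.8571]
H = -((9/63)·log₂(9/63) + (54/63)·log₂(54/63))
  = 0.5917 bits

0.5917 bits


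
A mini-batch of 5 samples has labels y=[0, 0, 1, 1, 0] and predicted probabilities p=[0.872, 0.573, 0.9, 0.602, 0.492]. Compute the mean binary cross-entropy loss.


L[0] = -ln(1-0.872) = -ln(0.128) = 2.0557
L[1] = -ln(1-0.573) = -ln(0.427) = 0.851
L[2] = -ln(0.9) = 0.1054
L[3] = -ln(0.602) = 0.5075
L[4] = -ln(1-0.492) = -ln(0.508) = 0.6773
mean = (2.0557 + 0.851 + 0.1054 + 0.5075 + 0.6773)/5 = 0.8394

0.8394


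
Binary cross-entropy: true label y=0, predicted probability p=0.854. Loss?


BCE = -[y·ln(p) + (1-y)·ln(1-p)]
= -0 - 1·ln(1-0.854)
= -ln(0.146) = 1.9241

1.9241


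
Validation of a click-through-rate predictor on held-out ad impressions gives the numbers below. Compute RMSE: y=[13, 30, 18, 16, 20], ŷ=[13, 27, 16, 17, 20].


MSE = 14/5 = 2.8
RMSE = √(14/5) = 1.6733

1.6733


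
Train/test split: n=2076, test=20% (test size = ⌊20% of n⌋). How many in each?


Test = ⌊2076·20/100⌋ = 415
Train = 2076 - 415 = 1661

Train: 1661, Test: 415


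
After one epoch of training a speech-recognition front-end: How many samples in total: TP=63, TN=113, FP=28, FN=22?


Total = TP + TN + FP + FN
= 63 + 113 + 28 + 22
= 226
(Predicted positive: 91, predicted negative: 135)

226


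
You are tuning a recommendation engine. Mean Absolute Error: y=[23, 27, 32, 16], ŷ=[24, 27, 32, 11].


Absolute errors: |23-24|=1, |27-27|=0, |32-32|=0, |16-11|=5
Sum = 6
MAE = 6/4 = 3/2

3/2


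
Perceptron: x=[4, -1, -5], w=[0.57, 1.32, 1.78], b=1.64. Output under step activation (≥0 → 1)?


z = (4)·(0.57) + (-1)·(1.32) + (-5)·(1.78) + 1.64
  = -6.3
step(z) = 0 (z<0)

0


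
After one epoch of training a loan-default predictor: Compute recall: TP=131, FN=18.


Recall = TP/(TP+FN)
= 131/(131+18)
= 131/149 = 87.92%

87.92%


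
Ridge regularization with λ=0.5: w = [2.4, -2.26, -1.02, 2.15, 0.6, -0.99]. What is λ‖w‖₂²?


‖w‖₂² = (2.4)² + (-2.26)² + (-1.02)² + (2.15)² + (0.6)² + (-0.99)²
     = 5.76 + 5.1076 + 1.0404 + 4.6225 + 0.36 + 0.9801
     = 17.8706
λ·‖w‖₂² = 0.5·17.8706 = 8.9353

8.9353


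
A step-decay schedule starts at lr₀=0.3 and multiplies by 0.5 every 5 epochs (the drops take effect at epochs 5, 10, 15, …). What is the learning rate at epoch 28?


n_drops = ⌊28/5⌋ = 5
lr = 0.3·0.5^5 = 0.3·0.03125 = 0.009375

0.009375


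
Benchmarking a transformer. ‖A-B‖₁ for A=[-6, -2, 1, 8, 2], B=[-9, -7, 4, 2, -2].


d = |-6+ 9| + |-2+ 7| + |1-4| + |8-2| + |2+ 2|
  = 3 + 5 + 3 + 6 + 4
  = 21

21


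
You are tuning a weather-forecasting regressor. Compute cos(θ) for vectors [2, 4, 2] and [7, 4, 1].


A·B = 2·7 + 4·4 + 2·1 = 32
‖A‖ = √24 = 4.899, ‖B‖ = √66 = 8.124
cos = 32/(√24·√66) = 32/√1584 = 0.804

0.804


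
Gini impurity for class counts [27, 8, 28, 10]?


Probabilities: [27/73, 8/73, 28/73, 10/73] ≈ [0.3699, 0.1096, 0.3836, 0.137]
Σpᵢ² = (729 + 64 + 784 + 100)/73² = 1677/5329
Gini = 1 - Σpᵢ² = 1 - 1677/5329 = 0.6853

0.6853
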